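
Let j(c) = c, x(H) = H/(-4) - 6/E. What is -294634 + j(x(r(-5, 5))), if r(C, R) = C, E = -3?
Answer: -1178523/4 ≈ -2.9463e+5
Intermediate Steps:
x(H) = 2 - H/4 (x(H) = H/(-4) - 6/(-3) = H*(-¼) - 6*(-⅓) = -H/4 + 2 = 2 - H/4)
-294634 + j(x(r(-5, 5))) = -294634 + (2 - ¼*(-5)) = -294634 + (2 + 5/4) = -294634 + 13/4 = -1178523/4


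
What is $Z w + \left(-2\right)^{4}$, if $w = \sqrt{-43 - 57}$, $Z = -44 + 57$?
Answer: $16 + 130 i \approx 16.0 + 130.0 i$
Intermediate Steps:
$Z = 13$
$w = 10 i$ ($w = \sqrt{-100} = 10 i \approx 10.0 i$)
$Z w + \left(-2\right)^{4} = 13 \cdot 10 i + \left(-2\right)^{4} = 130 i + 16 = 16 + 130 i$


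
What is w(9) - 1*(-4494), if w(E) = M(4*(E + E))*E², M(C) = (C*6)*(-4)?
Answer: -135474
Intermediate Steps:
M(C) = -24*C (M(C) = (6*C)*(-4) = -24*C)
w(E) = -192*E³ (w(E) = (-96*(E + E))*E² = (-96*2*E)*E² = (-192*E)*E² = -192*E³)
w(9) - 1*(-4494) = -192*9³ - 1*(-4494) = -192*729 + 4494 = -139968 + 4494 = -135474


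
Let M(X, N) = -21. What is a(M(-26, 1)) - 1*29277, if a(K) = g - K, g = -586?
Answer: -29842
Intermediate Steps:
a(K) = -586 - K
a(M(-26, 1)) - 1*29277 = (-586 - 1*(-21)) - 1*29277 = (-586 + 21) - 29277 = -565 - 29277 = -29842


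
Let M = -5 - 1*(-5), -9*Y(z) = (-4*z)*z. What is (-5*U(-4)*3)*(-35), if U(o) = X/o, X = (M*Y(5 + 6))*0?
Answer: 0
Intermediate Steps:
Y(z) = 4*z²/9 (Y(z) = -(-4*z)*z/9 = -(-4)*z²/9 = 4*z²/9)
M = 0 (M = -5 + 5 = 0)
X = 0 (X = (0*(4*(5 + 6)²/9))*0 = (0*((4/9)*11²))*0 = (0*((4/9)*121))*0 = (0*(484/9))*0 = 0*0 = 0)
U(o) = 0 (U(o) = 0/o = 0)
(-5*U(-4)*3)*(-35) = (-5*0*3)*(-35) = (0*3)*(-35) = 0*(-35) = 0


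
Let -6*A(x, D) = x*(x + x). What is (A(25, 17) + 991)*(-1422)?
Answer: -1112952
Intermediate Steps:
A(x, D) = -x**2/3 (A(x, D) = -x*(x + x)/6 = -x*2*x/6 = -x**2/3)
(A(25, 17) + 991)*(-1422) = (-1/3*25**2 + 991)*(-1422) = (-1/3*625 + 991)*(-1422) = (-625/3 + 991)*(-1422) = (2348/3)*(-1422) = -1112952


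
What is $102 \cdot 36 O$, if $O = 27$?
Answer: $99144$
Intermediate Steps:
$102 \cdot 36 O = 102 \cdot 36 \cdot 27 = 3672 \cdot 27 = 99144$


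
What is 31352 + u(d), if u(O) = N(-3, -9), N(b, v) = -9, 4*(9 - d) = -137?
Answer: 31343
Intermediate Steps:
d = 173/4 (d = 9 - ¼*(-137) = 9 + 137/4 = 173/4 ≈ 43.250)
u(O) = -9
31352 + u(d) = 31352 - 9 = 31343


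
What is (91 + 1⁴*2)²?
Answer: 8649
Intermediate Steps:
(91 + 1⁴*2)² = (91 + 1*2)² = (91 + 2)² = 93² = 8649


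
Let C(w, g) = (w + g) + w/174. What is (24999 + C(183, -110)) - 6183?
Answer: 1095623/58 ≈ 18890.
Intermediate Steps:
C(w, g) = g + 175*w/174 (C(w, g) = (g + w) + w*(1/174) = (g + w) + w/174 = g + 175*w/174)
(24999 + C(183, -110)) - 6183 = (24999 + (-110 + (175/174)*183)) - 6183 = (24999 + (-110 + 10675/58)) - 6183 = (24999 + 4295/58) - 6183 = 1454237/58 - 6183 = 1095623/58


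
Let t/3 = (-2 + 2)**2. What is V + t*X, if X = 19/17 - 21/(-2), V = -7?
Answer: -7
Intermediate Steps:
X = 395/34 (X = 19*(1/17) - 21*(-1/2) = 19/17 + 21/2 = 395/34 ≈ 11.618)
t = 0 (t = 3*(-2 + 2)**2 = 3*0**2 = 3*0 = 0)
V + t*X = -7 + 0*(395/34) = -7 + 0 = -7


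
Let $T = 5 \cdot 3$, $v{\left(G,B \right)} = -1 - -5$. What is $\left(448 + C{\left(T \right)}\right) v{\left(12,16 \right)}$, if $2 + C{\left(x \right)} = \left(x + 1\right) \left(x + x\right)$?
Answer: $3704$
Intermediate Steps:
$v{\left(G,B \right)} = 4$ ($v{\left(G,B \right)} = -1 + 5 = 4$)
$T = 15$
$C{\left(x \right)} = -2 + 2 x \left(1 + x\right)$ ($C{\left(x \right)} = -2 + \left(x + 1\right) \left(x + x\right) = -2 + \left(1 + x\right) 2 x = -2 + 2 x \left(1 + x\right)$)
$\left(448 + C{\left(T \right)}\right) v{\left(12,16 \right)} = \left(448 + \left(-2 + 2 \cdot 15 + 2 \cdot 15^{2}\right)\right) 4 = \left(448 + \left(-2 + 30 + 2 \cdot 225\right)\right) 4 = \left(448 + \left(-2 + 30 + 450\right)\right) 4 = \left(448 + 478\right) 4 = 926 \cdot 4 = 3704$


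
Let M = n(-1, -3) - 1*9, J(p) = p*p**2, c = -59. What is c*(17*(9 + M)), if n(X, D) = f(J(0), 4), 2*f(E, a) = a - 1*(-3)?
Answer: -7021/2 ≈ -3510.5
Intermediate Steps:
J(p) = p**3
f(E, a) = 3/2 + a/2 (f(E, a) = (a - 1*(-3))/2 = (a + 3)/2 = (3 + a)/2 = 3/2 + a/2)
n(X, D) = 7/2 (n(X, D) = 3/2 + (1/2)*4 = 3/2 + 2 = 7/2)
M = -11/2 (M = 7/2 - 1*9 = 7/2 - 9 = -11/2 ≈ -5.5000)
c*(17*(9 + M)) = -1003*(9 - 11/2) = -1003*7/2 = -59*119/2 = -7021/2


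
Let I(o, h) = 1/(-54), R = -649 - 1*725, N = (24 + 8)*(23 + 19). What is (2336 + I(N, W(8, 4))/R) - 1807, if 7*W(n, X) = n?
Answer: 39249685/74196 ≈ 529.00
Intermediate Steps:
N = 1344 (N = 32*42 = 1344)
W(n, X) = n/7
R = -1374 (R = -649 - 725 = -1374)
I(o, h) = -1/54
(2336 + I(N, W(8, 4))/R) - 1807 = (2336 - 1/54/(-1374)) - 1807 = (2336 - 1/54*(-1/1374)) - 1807 = (2336 + 1/74196) - 1807 = 173321857/74196 - 1807 = 39249685/74196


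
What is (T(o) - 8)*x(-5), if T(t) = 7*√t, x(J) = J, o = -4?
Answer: 40 - 70*I ≈ 40.0 - 70.0*I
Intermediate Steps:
(T(o) - 8)*x(-5) = (7*√(-4) - 8)*(-5) = (7*(2*I) - 8)*(-5) = (14*I - 8)*(-5) = (-8 + 14*I)*(-5) = 40 - 70*I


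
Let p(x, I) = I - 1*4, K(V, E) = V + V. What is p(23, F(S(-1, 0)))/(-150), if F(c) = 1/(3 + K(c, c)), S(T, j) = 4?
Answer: 43/1650 ≈ 0.026061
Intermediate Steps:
K(V, E) = 2*V
F(c) = 1/(3 + 2*c)
p(x, I) = -4 + I (p(x, I) = I - 4 = -4 + I)
p(23, F(S(-1, 0)))/(-150) = (-4 + 1/(3 + 2*4))/(-150) = (-4 + 1/(3 + 8))*(-1/150) = (-4 + 1/11)*(-1/150) = -43/11*(-1/150) = 43/1650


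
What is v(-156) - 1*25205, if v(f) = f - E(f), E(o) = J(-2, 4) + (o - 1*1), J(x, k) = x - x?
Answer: -25204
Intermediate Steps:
J(x, k) = 0
E(o) = -1 + o (E(o) = 0 + (o - 1*1) = 0 + (o - 1) = 0 + (-1 + o) = -1 + o)
v(f) = 1 (v(f) = f - (-1 + f) = f + (1 - f) = 1)
v(-156) - 1*25205 = 1 - 1*25205 = 1 - 25205 = -25204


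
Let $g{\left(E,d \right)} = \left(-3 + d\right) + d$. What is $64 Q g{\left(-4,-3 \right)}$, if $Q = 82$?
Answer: $-47232$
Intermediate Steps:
$g{\left(E,d \right)} = -3 + 2 d$
$64 Q g{\left(-4,-3 \right)} = 64 \cdot 82 \left(-3 + 2 \left(-3\right)\right) = 5248 \left(-3 - 6\right) = 5248 \left(-9\right) = -47232$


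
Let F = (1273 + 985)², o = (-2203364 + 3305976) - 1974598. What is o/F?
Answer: -435993/2549282 ≈ -0.17103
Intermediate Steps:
o = -871986 (o = 1102612 - 1974598 = -871986)
F = 5098564 (F = 2258² = 5098564)
o/F = -871986/5098564 = -871986*1/5098564 = -435993/2549282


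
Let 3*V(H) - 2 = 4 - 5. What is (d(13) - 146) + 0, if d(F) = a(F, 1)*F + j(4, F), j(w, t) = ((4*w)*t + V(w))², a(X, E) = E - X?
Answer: 387907/9 ≈ 43101.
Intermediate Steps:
V(H) = ⅓ (V(H) = ⅔ + (4 - 5)/3 = ⅔ + (⅓)*(-1) = ⅔ - ⅓ = ⅓)
j(w, t) = (⅓ + 4*t*w)² (j(w, t) = ((4*w)*t + ⅓)² = (4*t*w + ⅓)² = (⅓ + 4*t*w)²)
d(F) = (1 + 48*F)²/9 + F*(1 - F) (d(F) = (1 - F)*F + (1 + 12*F*4)²/9 = F*(1 - F) + (1 + 48*F)²/9 = (1 + 48*F)²/9 + F*(1 - F))
(d(13) - 146) + 0 = ((⅑ + 255*13² + (35/3)*13) - 146) + 0 = ((⅑ + 255*169 + 455/3) - 146) + 0 = ((⅑ + 43095 + 455/3) - 146) + 0 = (389221/9 - 146) + 0 = 387907/9 + 0 = 387907/9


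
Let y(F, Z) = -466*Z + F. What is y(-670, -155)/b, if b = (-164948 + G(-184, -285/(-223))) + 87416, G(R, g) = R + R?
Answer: -3578/3895 ≈ -0.91861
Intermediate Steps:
G(R, g) = 2*R
b = -77900 (b = (-164948 + 2*(-184)) + 87416 = (-164948 - 368) + 87416 = -165316 + 87416 = -77900)
y(F, Z) = F - 466*Z
y(-670, -155)/b = (-670 - 466*(-155))/(-77900) = (-670 + 72230)*(-1/77900) = 71560*(-1/77900) = -3578/3895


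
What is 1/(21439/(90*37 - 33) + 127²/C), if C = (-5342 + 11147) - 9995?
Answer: 13814430/36652097 ≈ 0.37691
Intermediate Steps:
C = -4190 (C = 5805 - 9995 = -4190)
1/(21439/(90*37 - 33) + 127²/C) = 1/(21439/(90*37 - 33) + 127²/(-4190)) = 1/(21439/(3330 - 33) + 16129*(-1/4190)) = 1/(21439/3297 - 16129/4190) = 1/(36652097/13814430) = 13814430/36652097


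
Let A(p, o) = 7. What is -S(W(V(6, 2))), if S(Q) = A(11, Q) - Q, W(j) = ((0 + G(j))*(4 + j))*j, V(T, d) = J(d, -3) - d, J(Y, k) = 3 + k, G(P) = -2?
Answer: 1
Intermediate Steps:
V(T, d) = -d (V(T, d) = (3 - 3) - d = 0 - d = -d)
W(j) = j*(-8 - 2*j) (W(j) = ((0 - 2)*(4 + j))*j = (-2*(4 + j))*j = (-8 - 2*j)*j = j*(-8 - 2*j))
S(Q) = 7 - Q
-S(W(V(6, 2))) = -(7 - (-2)*(-1*2)*(4 - 1*2)) = -(7 - (-2)*(-2)*(4 - 2)) = -(7 - (-2)*(-2)*2) = -(7 - 1*8) = -(7 - 8) = -1*(-1) = 1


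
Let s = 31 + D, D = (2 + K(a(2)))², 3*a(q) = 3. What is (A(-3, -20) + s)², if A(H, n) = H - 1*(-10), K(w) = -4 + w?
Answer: 1521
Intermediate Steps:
a(q) = 1 (a(q) = (⅓)*3 = 1)
D = 1 (D = (2 + (-4 + 1))² = (2 - 3)² = (-1)² = 1)
s = 32 (s = 31 + 1 = 32)
A(H, n) = 10 + H (A(H, n) = H + 10 = 10 + H)
(A(-3, -20) + s)² = ((10 - 3) + 32)² = (7 + 32)² = 39² = 1521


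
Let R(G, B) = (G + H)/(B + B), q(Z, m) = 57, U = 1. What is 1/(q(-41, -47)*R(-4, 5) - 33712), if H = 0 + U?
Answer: -10/337291 ≈ -2.9648e-5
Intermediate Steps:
H = 1 (H = 0 + 1 = 1)
R(G, B) = (1 + G)/(2*B) (R(G, B) = (G + 1)/(B + B) = (1 + G)/((2*B)) = (1 + G)*(1/(2*B)) = (1 + G)/(2*B))
1/(q(-41, -47)*R(-4, 5) - 33712) = 1/(57*((½)*(1 - 4)/5) - 33712) = 1/(57*((½)*(⅕)*(-3)) - 33712) = 1/(57*(-3/10) - 33712) = 1/(-171/10 - 33712) = 1/(-337291/10) = -10/337291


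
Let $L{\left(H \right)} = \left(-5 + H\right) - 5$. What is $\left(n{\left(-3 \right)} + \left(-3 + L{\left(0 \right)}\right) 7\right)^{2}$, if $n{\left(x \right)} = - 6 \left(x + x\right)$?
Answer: $3025$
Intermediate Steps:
$L{\left(H \right)} = -10 + H$
$n{\left(x \right)} = - 12 x$ ($n{\left(x \right)} = - 6 \cdot 2 x = - 12 x$)
$\left(n{\left(-3 \right)} + \left(-3 + L{\left(0 \right)}\right) 7\right)^{2} = \left(\left(-12\right) \left(-3\right) + \left(-3 + \left(-10 + 0\right)\right) 7\right)^{2} = \left(36 + \left(-3 - 10\right) 7\right)^{2} = \left(36 - 91\right)^{2} = \left(-55\right)^{2} = 3025$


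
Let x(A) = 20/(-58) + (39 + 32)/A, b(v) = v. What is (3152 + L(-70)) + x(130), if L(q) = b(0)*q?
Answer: 11883799/3770 ≈ 3152.2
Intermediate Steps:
L(q) = 0 (L(q) = 0*q = 0)
x(A) = -10/29 + 71/A (x(A) = 20*(-1/58) + 71/A = -10/29 + 71/A)
(3152 + L(-70)) + x(130) = (3152 + 0) + (-10/29 + 71/130) = 3152 + (-10/29 + 71*(1/130)) = 3152 + (-10/29 + 71/130) = 3152 + 759/3770 = 11883799/3770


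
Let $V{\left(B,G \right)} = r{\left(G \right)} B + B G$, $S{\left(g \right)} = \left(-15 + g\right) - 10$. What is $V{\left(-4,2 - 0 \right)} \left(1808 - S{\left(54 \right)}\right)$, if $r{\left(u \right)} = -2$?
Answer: $0$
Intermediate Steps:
$S{\left(g \right)} = -25 + g$
$V{\left(B,G \right)} = - 2 B + B G$
$V{\left(-4,2 - 0 \right)} \left(1808 - S{\left(54 \right)}\right) = - 4 \left(-2 + \left(2 - 0\right)\right) \left(1808 - \left(-25 + 54\right)\right) = - 4 \left(-2 + \left(2 + 0\right)\right) \left(1808 - 29\right) = - 4 \left(-2 + 2\right) \left(1808 - 29\right) = \left(-4\right) 0 \cdot 1779 = 0 \cdot 1779 = 0$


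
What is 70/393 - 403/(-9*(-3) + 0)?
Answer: -52163/3537 ≈ -14.748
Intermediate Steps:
70/393 - 403/(-9*(-3) + 0) = 70*(1/393) - 403/(27 + 0) = 70/393 - 403/27 = -52163/3537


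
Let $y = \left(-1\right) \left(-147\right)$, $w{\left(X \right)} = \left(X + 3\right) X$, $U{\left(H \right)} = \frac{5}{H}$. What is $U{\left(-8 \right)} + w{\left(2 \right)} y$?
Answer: $\frac{11755}{8} \approx 1469.4$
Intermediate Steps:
$w{\left(X \right)} = X \left(3 + X\right)$ ($w{\left(X \right)} = \left(3 + X\right) X = X \left(3 + X\right)$)
$y = 147$
$U{\left(-8 \right)} + w{\left(2 \right)} y = \frac{5}{-8} + 2 \left(3 + 2\right) 147 = 5 \left(- \frac{1}{8}\right) + 2 \cdot 5 \cdot 147 = - \frac{5}{8} + 10 \cdot 147 = - \frac{5}{8} + 1470 = \frac{11755}{8}$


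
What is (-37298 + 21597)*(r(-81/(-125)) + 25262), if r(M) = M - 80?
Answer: -49424094531/125 ≈ -3.9539e+8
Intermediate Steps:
r(M) = -80 + M
(-37298 + 21597)*(r(-81/(-125)) + 25262) = (-37298 + 21597)*((-80 - 81/(-125)) + 25262) = -15701*((-80 - 81*(-1/125)) + 25262) = -15701*((-80 + 81/125) + 25262) = -15701*(-9919/125 + 25262) = -15701*3147831/125 = -49424094531/125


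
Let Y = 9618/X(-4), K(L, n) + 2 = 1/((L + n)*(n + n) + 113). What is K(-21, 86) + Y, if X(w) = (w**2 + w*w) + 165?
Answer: 104166829/2224721 ≈ 46.822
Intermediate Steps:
X(w) = 165 + 2*w**2 (X(w) = (w**2 + w**2) + 165 = 2*w**2 + 165 = 165 + 2*w**2)
K(L, n) = -2 + 1/(113 + 2*n*(L + n)) (K(L, n) = -2 + 1/((L + n)*(n + n) + 113) = -2 + 1/((L + n)*(2*n) + 113) = -2 + 1/(2*n*(L + n) + 113) = -2 + 1/(113 + 2*n*(L + n)))
Y = 9618/197 (Y = 9618/(165 + 2*(-4)**2) = 9618/(165 + 2*16) = 9618/(165 + 32) = 9618/197 ≈ 48.822)
K(-21, 86) + Y = (-225 - 4*86**2 - 4*(-21)*86)/(113 + 2*86**2 + 2*(-21)*86) + 9618/197 = (-225 - 4*7396 + 7224)/(113 + 2*7396 - 3612) + 9618/197 = (-225 - 29584 + 7224)/(113 + 14792 - 3612) + 9618/197 = -22585/11293 + 9618/197 = 104166829/2224721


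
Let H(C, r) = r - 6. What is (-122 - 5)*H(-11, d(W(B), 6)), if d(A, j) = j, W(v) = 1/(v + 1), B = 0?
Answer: 0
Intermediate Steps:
W(v) = 1/(1 + v)
H(C, r) = -6 + r
(-122 - 5)*H(-11, d(W(B), 6)) = (-122 - 5)*(-6 + 6) = -127*0 = 0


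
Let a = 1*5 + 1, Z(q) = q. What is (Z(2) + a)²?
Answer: 64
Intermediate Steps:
a = 6 (a = 5 + 1 = 6)
(Z(2) + a)² = (2 + 6)² = 8² = 64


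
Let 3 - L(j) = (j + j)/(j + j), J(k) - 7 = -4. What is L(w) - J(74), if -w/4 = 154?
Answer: -1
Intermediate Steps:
w = -616 (w = -4*154 = -616)
J(k) = 3 (J(k) = 7 - 4 = 3)
L(j) = 2 (L(j) = 3 - (j + j)/(j + j) = 3 - 2*j/(2*j) = 3 - 2*j*1/(2*j) = 3 - 1*1 = 3 - 1 = 2)
L(w) - J(74) = 2 - 1*3 = 2 - 3 = -1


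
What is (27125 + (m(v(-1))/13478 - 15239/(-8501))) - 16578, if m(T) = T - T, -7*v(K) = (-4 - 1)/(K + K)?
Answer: 89675286/8501 ≈ 10549.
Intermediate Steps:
v(K) = 5/(14*K) (v(K) = -(-4 - 1)/(7*(K + K)) = -(-5)/(7*(2*K)) = -(-5)*1/(2*K)/7 = -(-5)/(14*K) = 5/(14*K))
m(T) = 0
(27125 + (m(v(-1))/13478 - 15239/(-8501))) - 16578 = (27125 + (0/13478 - 15239/(-8501))) - 16578 = (27125 + (0*(1/13478) - 15239*(-1/8501))) - 16578 = (27125 + (0 + 15239/8501)) - 16578 = (27125 + 15239/8501) - 16578 = 230604864/8501 - 16578 = 89675286/8501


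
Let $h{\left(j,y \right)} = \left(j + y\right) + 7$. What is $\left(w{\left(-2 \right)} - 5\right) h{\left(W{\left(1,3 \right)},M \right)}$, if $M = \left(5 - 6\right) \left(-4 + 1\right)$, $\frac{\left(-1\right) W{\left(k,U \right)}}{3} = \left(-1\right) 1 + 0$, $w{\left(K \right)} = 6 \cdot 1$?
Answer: $13$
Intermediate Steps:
$w{\left(K \right)} = 6$
$W{\left(k,U \right)} = 3$ ($W{\left(k,U \right)} = - 3 \left(\left(-1\right) 1 + 0\right) = - 3 \left(-1 + 0\right) = \left(-3\right) \left(-1\right) = 3$)
$M = 3$ ($M = \left(-1\right) \left(-3\right) = 3$)
$h{\left(j,y \right)} = 7 + j + y$
$\left(w{\left(-2 \right)} - 5\right) h{\left(W{\left(1,3 \right)},M \right)} = \left(6 - 5\right) \left(7 + 3 + 3\right) = 1 \cdot 13 = 13$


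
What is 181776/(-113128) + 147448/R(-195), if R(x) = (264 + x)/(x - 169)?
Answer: -758964196970/975729 ≈ -7.7784e+5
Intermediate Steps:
R(x) = (264 + x)/(-169 + x)
181776/(-113128) + 147448/R(-195) = 181776/(-113128) + 147448/(((264 - 195)/(-169 - 195))) = 181776*(-1/113128) + 147448/((69/(-364))) = -22722/14141 + 147448/((-1/364*69)) = -22722/14141 + 147448/(-69/364) = -22722/14141 + 147448*(-364/69) = -22722/14141 - 53671072/69 = -758964196970/975729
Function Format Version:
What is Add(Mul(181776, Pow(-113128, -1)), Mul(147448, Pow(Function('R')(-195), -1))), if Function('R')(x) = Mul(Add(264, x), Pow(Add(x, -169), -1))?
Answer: Rational(-758964196970, 975729) ≈ -7.7784e+5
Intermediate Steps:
Function('R')(x) = Mul(Pow(Add(-169, x), -1), Add(264, x)) (Function('R')(x) = Mul(Add(264, x), Pow(Add(-169, x), -1)) = Mul(Pow(Add(-169, x), -1), Add(264, x)))
Add(Mul(181776, Pow(-113128, -1)), Mul(147448, Pow(Function('R')(-195), -1))) = Add(Mul(181776, Pow(-113128, -1)), Mul(147448, Pow(Mul(Pow(Add(-169, -195), -1), Add(264, -195)), -1))) = Add(Mul(181776, Rational(-1, 113128)), Mul(147448, Pow(Mul(Pow(-364, -1), 69), -1))) = Add(Rational(-22722, 14141), Mul(147448, Pow(Mul(Rational(-1, 364), 69), -1))) = Add(Rational(-22722, 14141), Mul(147448, Pow(Rational(-69, 364), -1))) = Add(Rational(-22722, 14141), Mul(147448, Rational(-364, 69))) = Add(Rational(-22722, 14141), Rational(-53671072, 69)) = Rational(-758964196970, 975729)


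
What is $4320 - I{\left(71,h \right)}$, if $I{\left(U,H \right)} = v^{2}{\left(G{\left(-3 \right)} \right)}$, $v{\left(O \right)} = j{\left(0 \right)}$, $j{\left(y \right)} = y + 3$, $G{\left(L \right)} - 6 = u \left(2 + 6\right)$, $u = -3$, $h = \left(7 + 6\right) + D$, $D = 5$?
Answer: $4311$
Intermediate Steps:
$h = 18$ ($h = \left(7 + 6\right) + 5 = 13 + 5 = 18$)
$G{\left(L \right)} = -18$ ($G{\left(L \right)} = 6 - 3 \left(2 + 6\right) = 6 - 24 = -18$)
$j{\left(y \right)} = 3 + y$
$v{\left(O \right)} = 3$ ($v{\left(O \right)} = 3 + 0 = 3$)
$I{\left(U,H \right)} = 9$ ($I{\left(U,H \right)} = 3^{2} = 9$)
$4320 - I{\left(71,h \right)} = 4320 - 9 = 4311$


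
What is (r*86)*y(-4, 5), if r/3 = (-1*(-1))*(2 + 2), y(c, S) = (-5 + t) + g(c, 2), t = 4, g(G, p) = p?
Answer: 1032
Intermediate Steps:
y(c, S) = 1 (y(c, S) = (-5 + 4) + 2 = -1 + 2 = 1)
r = 12 (r = 3*((-1*(-1))*(2 + 2)) = 3*(1*4) = 3*4 = 12)
(r*86)*y(-4, 5) = (12*86)*1 = 1032*1 = 1032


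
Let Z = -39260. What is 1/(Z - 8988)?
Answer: -1/48248 ≈ -2.0726e-5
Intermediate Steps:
1/(Z - 8988) = 1/(-39260 - 8988) = 1/(-48248) = -1/48248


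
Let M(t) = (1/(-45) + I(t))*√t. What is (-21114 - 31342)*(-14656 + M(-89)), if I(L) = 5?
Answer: 768795136 - 11750144*I*√89/45 ≈ 7.6879e+8 - 2.4633e+6*I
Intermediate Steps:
M(t) = 224*√t/45 (M(t) = (1/(-45) + 5)*√t = (-1/45 + 5)*√t = 224*√t/45)
(-21114 - 31342)*(-14656 + M(-89)) = (-21114 - 31342)*(-14656 + 224*√(-89)/45) = -52456*(-14656 + 224*(I*√89)/45) = -52456*(-14656 + 224*I*√89/45) = 768795136 - 11750144*I*√89/45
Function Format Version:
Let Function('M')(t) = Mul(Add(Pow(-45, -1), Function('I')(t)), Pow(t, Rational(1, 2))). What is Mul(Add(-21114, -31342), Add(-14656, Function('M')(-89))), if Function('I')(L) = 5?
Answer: Add(768795136, Mul(Rational(-11750144, 45), I, Pow(89, Rational(1, 2)))) ≈ Add(7.6879e+8, Mul(-2.4633e+6, I))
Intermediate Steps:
Function('M')(t) = Mul(Rational(224, 45), Pow(t, Rational(1, 2))) (Function('M')(t) = Mul(Add(Pow(-45, -1), 5), Pow(t, Rational(1, 2))) = Mul(Add(Rational(-1, 45), 5), Pow(t, Rational(1, 2))) = Mul(Rational(224, 45), Pow(t, Rational(1, 2))))
Mul(Add(-21114, -31342), Add(-14656, Function('M')(-89))) = Mul(Add(-21114, -31342), Add(-14656, Mul(Rational(224, 45), Pow(-89, Rational(1, 2))))) = Mul(-52456, Add(-14656, Mul(Rational(224, 45), Mul(I, Pow(89, Rational(1, 2)))))) = Mul(-52456, Add(-14656, Mul(Rational(224, 45), I, Pow(89, Rational(1, 2))))) = Add(768795136, Mul(Rational(-11750144, 45), I, Pow(89, Rational(1, 2))))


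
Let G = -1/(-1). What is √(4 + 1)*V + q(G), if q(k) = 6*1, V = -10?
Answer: 6 - 10*√5 ≈ -16.361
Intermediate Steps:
G = 1 (G = -1*(-1) = 1)
q(k) = 6
√(4 + 1)*V + q(G) = √(4 + 1)*(-10) + 6 = √5*(-10) + 6 = -10*√5 + 6 = 6 - 10*√5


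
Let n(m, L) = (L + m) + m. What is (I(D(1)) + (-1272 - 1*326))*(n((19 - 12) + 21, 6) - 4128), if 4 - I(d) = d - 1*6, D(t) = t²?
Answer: 6460874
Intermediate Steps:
n(m, L) = L + 2*m
I(d) = 10 - d (I(d) = 4 - (d - 1*6) = 4 - (d - 6) = 4 - (-6 + d) = 4 + (6 - d) = 10 - d)
(I(D(1)) + (-1272 - 1*326))*(n((19 - 12) + 21, 6) - 4128) = ((10 - 1*1²) + (-1272 - 1*326))*((6 + 2*((19 - 12) + 21)) - 4128) = ((10 - 1*1) + (-1272 - 326))*((6 + 2*(7 + 21)) - 4128) = ((10 - 1) - 1598)*((6 + 2*28) - 4128) = (9 - 1598)*((6 + 56) - 4128) = -1589*(62 - 4128) = -1589*(-4066) = 6460874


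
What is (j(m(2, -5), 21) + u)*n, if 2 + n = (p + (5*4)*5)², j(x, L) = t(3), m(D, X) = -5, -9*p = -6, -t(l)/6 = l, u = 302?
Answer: 25896824/9 ≈ 2.8774e+6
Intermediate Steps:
t(l) = -6*l
p = ⅔ (p = -⅑*(-6) = ⅔ ≈ 0.66667)
j(x, L) = -18 (j(x, L) = -6*3 = -18)
n = 91186/9 (n = -2 + (⅔ + (5*4)*5)² = -2 + (⅔ + 20*5)² = -2 + (⅔ + 100)² = -2 + (302/3)² = -2 + 91204/9 = 91186/9 ≈ 10132.)
(j(m(2, -5), 21) + u)*n = (-18 + 302)*(91186/9) = 284*(91186/9) = 25896824/9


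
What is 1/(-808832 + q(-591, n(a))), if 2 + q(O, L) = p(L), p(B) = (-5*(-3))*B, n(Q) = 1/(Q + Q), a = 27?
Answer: -18/14559007 ≈ -1.2363e-6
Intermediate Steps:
n(Q) = 1/(2*Q)
p(B) = 15*B
q(O, L) = -2 + 15*L
1/(-808832 + q(-591, n(a))) = 1/(-808832 + (-2 + 15*((1/2)/27))) = 1/(-808832 + (-2 + 15*((1/2)*(1/27)))) = 1/(-808832 + (-2 + 15*(1/54))) = 1/(-808832 + (-2 + 5/18)) = 1/(-808832 - 31/18) = 1/(-14559007/18) = -18/14559007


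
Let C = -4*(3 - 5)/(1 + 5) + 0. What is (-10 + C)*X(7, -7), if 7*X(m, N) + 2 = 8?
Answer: -52/7 ≈ -7.4286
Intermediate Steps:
X(m, N) = 6/7 (X(m, N) = -2/7 + (⅐)*8 = -2/7 + 8/7 = 6/7)
C = 4/3 (C = -(-8)/6 + 0 = -4*(-⅓) + 0 = 4/3 + 0 = 4/3 ≈ 1.3333)
(-10 + C)*X(7, -7) = (-10 + 4/3)*(6/7) = -26/3*6/7 = -52/7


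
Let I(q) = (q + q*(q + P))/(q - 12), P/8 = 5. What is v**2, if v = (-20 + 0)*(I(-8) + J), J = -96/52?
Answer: 8714304/169 ≈ 51564.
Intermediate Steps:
P = 40 (P = 8*5 = 40)
J = -24/13 (J = -96*1/52 = -24/13 ≈ -1.8462)
I(q) = (q + q*(40 + q))/(-12 + q) (I(q) = (q + q*(q + 40))/(q - 12) = (q + q*(40 + q))/(-12 + q))
v = -2952/13 (v = (-20 + 0)*(-8*(41 - 8)/(-12 - 8) - 24/13) = -20*(-8*33/(-20) - 24/13) = -20*(-8*(-1/20)*33 - 24/13) = -20*(66/5 - 24/13) = -20*738/65 = -2952/13 ≈ -227.08)
v**2 = (-2952/13)**2 = 8714304/169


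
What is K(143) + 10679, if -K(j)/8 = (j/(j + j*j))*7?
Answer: 192215/18 ≈ 10679.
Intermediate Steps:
K(j) = -56*j/(j + j**2) (K(j) = -8*j/(j + j*j)*7 = -8*j/(j + j**2)*7 = -56*j/(j + j**2))
K(143) + 10679 = -56/(1 + 143) + 10679 = -56/144 + 10679 = -56*1/144 + 10679 = -7/18 + 10679 = 192215/18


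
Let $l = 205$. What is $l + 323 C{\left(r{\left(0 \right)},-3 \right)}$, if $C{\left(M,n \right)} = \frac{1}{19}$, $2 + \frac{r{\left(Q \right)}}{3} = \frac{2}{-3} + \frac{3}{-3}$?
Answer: $222$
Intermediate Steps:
$r{\left(Q \right)} = -11$ ($r{\left(Q \right)} = -6 + 3 \left(\frac{2}{-3} + \frac{3}{-3}\right) = -6 + 3 \left(2 \left(- \frac{1}{3}\right) + 3 \left(- \frac{1}{3}\right)\right) = -6 + 3 \left(- \frac{2}{3} - 1\right) = -6 + 3 \left(- \frac{5}{3}\right) = -6 - 5 = -11$)
$C{\left(M,n \right)} = \frac{1}{19}$
$l + 323 C{\left(r{\left(0 \right)},-3 \right)} = 205 + 323 \cdot \frac{1}{19} = 205 + 17 = 222$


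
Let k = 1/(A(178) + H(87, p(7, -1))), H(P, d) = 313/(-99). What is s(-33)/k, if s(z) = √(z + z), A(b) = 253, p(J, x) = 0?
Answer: 24734*I*√66/99 ≈ 2029.7*I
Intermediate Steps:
s(z) = √2*√z (s(z) = √(2*z) = √2*√z)
H(P, d) = -313/99 (H(P, d) = 313*(-1/99) = -313/99)
k = 99/24734 (k = 1/(253 - 313/99) = 1/(24734/99) = 99/24734 ≈ 0.0040026)
s(-33)/k = (√2*√(-33))/(99/24734) = (√2*(I*√33))*(24734/99) = (I*√66)*(24734/99) = 24734*I*√66/99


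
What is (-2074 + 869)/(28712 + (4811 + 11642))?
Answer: -241/9033 ≈ -0.026680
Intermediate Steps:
(-2074 + 869)/(28712 + (4811 + 11642)) = -1205/(28712 + 16453) = -1205/45165 = -1205*1/45165 = -241/9033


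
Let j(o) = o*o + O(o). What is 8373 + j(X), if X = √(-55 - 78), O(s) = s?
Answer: 8240 + I*√133 ≈ 8240.0 + 11.533*I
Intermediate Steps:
X = I*√133 (X = √(-133) = I*√133 ≈ 11.533*I)
j(o) = o + o² (j(o) = o*o + o = o² + o = o + o²)
8373 + j(X) = 8373 + (I*√133)*(1 + I*√133) = 8373 + I*√133*(1 + I*√133)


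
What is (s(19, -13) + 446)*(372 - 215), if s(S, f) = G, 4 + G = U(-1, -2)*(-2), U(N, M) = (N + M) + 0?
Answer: 70336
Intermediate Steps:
U(N, M) = M + N (U(N, M) = (M + N) + 0 = M + N)
G = 2 (G = -4 + (-2 - 1)*(-2) = -4 - 3*(-2) = -4 + 6 = 2)
s(S, f) = 2
(s(19, -13) + 446)*(372 - 215) = (2 + 446)*(372 - 215) = 448*157 = 70336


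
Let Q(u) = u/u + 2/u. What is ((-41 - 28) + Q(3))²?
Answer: 40804/9 ≈ 4533.8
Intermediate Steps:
Q(u) = 1 + 2/u
((-41 - 28) + Q(3))² = ((-41 - 28) + (2 + 3)/3)² = (-69 + (⅓)*5)² = (-69 + 5/3)² = (-202/3)² = 40804/9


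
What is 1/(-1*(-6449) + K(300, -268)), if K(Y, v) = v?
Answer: 1/6181 ≈ 0.00016179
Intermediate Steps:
1/(-1*(-6449) + K(300, -268)) = 1/(-1*(-6449) - 268) = 1/(6449 - 268) = 1/6181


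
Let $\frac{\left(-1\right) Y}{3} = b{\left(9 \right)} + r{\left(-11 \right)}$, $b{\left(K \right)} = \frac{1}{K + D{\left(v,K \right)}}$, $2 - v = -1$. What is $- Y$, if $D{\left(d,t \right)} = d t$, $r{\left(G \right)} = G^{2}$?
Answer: $\frac{4357}{12} \approx 363.08$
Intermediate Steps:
$v = 3$ ($v = 2 - -1 = 2 + 1 = 3$)
$b{\left(K \right)} = \frac{1}{4 K}$ ($b{\left(K \right)} = \frac{1}{K + 3 K} = \frac{1}{4 K}$)
$Y = - \frac{4357}{12}$ ($Y = - 3 \left(\frac{1}{4 \cdot 9} + \left(-11\right)^{2}\right) = - 3 \left(\frac{1}{4} \cdot \frac{1}{9} + 121\right) = - 3 \left(\frac{1}{36} + 121\right) = \left(-3\right) \frac{4357}{36} = - \frac{4357}{12} \approx -363.08$)
$- Y = \left(-1\right) \left(- \frac{4357}{12}\right) = \frac{4357}{12}$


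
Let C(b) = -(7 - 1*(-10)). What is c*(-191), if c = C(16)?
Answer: 3247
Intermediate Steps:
C(b) = -17 (C(b) = -(7 + 10) = -1*17 = -17)
c = -17
c*(-191) = -17*(-191) = 3247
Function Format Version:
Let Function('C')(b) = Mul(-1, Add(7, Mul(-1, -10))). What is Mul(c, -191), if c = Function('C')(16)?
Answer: 3247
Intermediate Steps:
Function('C')(b) = -17 (Function('C')(b) = Mul(-1, Add(7, 10)) = Mul(-1, 17) = -17)
c = -17
Mul(c, -191) = Mul(-17, -191) = 3247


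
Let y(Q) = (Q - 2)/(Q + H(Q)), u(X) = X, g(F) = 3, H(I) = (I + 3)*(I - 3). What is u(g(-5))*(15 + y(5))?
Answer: 318/7 ≈ 45.429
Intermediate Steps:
H(I) = (-3 + I)*(3 + I) (H(I) = (3 + I)*(-3 + I) = (-3 + I)*(3 + I))
y(Q) = (-2 + Q)/(-9 + Q + Q**2) (y(Q) = (Q - 2)/(Q + (-9 + Q**2)) = (-2 + Q)/(-9 + Q + Q**2))
u(g(-5))*(15 + y(5)) = 3*(15 + (-2 + 5)/(-9 + 5 + 5**2)) = 3*(15 + 3/(-9 + 5 + 25)) = 3*(15 + 3/21) = 3*(15 + (1/21)*3) = 3*(15 + 1/7) = 3*(106/7) = 318/7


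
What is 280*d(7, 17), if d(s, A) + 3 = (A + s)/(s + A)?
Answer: -560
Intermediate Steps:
d(s, A) = -2 (d(s, A) = -3 + (A + s)/(s + A) = -3 + (A + s)/(A + s) = -3 + 1 = -2)
280*d(7, 17) = 280*(-2) = -560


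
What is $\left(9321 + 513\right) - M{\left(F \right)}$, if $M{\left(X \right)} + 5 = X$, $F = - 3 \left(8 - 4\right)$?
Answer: $9851$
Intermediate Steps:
$F = -12$ ($F = \left(-3\right) 4 = -12$)
$M{\left(X \right)} = -5 + X$
$\left(9321 + 513\right) - M{\left(F \right)} = \left(9321 + 513\right) - \left(-5 - 12\right) = 9834 - -17 = 9834 + 17 = 9851$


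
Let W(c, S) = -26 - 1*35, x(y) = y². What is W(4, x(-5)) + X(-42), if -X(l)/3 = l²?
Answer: -5353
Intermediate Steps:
X(l) = -3*l²
W(c, S) = -61 (W(c, S) = -26 - 35 = -61)
W(4, x(-5)) + X(-42) = -61 - 3*(-42)² = -61 - 3*1764 = -61 - 5292 = -5353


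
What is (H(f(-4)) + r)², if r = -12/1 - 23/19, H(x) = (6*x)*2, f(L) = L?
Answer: 1352569/361 ≈ 3746.7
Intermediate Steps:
H(x) = 12*x
r = -251/19 (r = -12*1 - 23*1/19 = -12 - 23/19 = -251/19 ≈ -13.211)
(H(f(-4)) + r)² = (12*(-4) - 251/19)² = (-48 - 251/19)² = (-1163/19)² = 1352569/361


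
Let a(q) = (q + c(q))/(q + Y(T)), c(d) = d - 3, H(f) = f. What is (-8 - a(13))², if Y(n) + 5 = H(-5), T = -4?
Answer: 2209/9 ≈ 245.44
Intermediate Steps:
c(d) = -3 + d
Y(n) = -10 (Y(n) = -5 - 5 = -10)
a(q) = (-3 + 2*q)/(-10 + q) (a(q) = (q + (-3 + q))/(q - 10) = (-3 + 2*q)/(-10 + q))
(-8 - a(13))² = (-8 - (-3 + 2*13)/(-10 + 13))² = (-8 - (-3 + 26)/3)² = (-8 - 23/3)² = (-47/3)² = 2209/9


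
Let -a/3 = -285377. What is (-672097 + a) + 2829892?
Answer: 3013926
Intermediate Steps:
a = 856131 (a = -3*(-285377) = 856131)
(-672097 + a) + 2829892 = (-672097 + 856131) + 2829892 = 184034 + 2829892 = 3013926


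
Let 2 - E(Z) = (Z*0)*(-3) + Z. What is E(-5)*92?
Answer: 644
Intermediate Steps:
E(Z) = 2 - Z (E(Z) = 2 - ((Z*0)*(-3) + Z) = 2 - (0*(-3) + Z) = 2 - (0 + Z) = 2 - Z)
E(-5)*92 = (2 - 1*(-5))*92 = (2 + 5)*92 = 7*92 = 644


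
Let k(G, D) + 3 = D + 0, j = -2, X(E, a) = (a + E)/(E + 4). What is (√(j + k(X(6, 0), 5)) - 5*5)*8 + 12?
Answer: -188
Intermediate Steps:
X(E, a) = (E + a)/(4 + E)
k(G, D) = -3 + D (k(G, D) = -3 + (D + 0) = -3 + D)
(√(j + k(X(6, 0), 5)) - 5*5)*8 + 12 = (√(-2 + (-3 + 5)) - 5*5)*8 + 12 = (√(-2 + 2) - 25)*8 + 12 = (√0 - 25)*8 + 12 = (0 - 25)*8 + 12 = -25*8 + 12 = -200 + 12 = -188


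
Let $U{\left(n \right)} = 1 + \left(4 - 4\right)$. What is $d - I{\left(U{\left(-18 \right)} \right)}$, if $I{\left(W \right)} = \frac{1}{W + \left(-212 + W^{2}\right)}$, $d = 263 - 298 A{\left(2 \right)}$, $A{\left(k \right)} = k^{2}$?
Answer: $- \frac{195089}{210} \approx -929.0$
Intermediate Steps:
$U{\left(n \right)} = 1$ ($U{\left(n \right)} = 1 + \left(4 - 4\right) = 1 + 0 = 1$)
$d = -929$ ($d = 263 - 298 \cdot 2^{2} = 263 - 1192 = -929$)
$I{\left(W \right)} = \frac{1}{-212 + W + W^{2}}$
$d - I{\left(U{\left(-18 \right)} \right)} = -929 - \frac{1}{-212 + 1 + 1^{2}} = -929 - \frac{1}{-212 + 1 + 1} = -929 - \frac{1}{-210} = -929 - - \frac{1}{210} = -929 + \frac{1}{210} = - \frac{195089}{210}$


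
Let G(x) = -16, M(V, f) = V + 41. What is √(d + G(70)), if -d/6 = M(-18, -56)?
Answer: I*√154 ≈ 12.41*I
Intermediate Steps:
M(V, f) = 41 + V
d = -138 (d = -6*(41 - 18) = -6*23 = -138)
√(d + G(70)) = √(-138 - 16) = √(-154) = I*√154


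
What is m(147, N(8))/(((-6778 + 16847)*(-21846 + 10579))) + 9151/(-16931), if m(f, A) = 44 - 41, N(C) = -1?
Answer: -1038157418666/1920778318813 ≈ -0.54049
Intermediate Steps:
m(f, A) = 3
m(147, N(8))/(((-6778 + 16847)*(-21846 + 10579))) + 9151/(-16931) = 3/(((-6778 + 16847)*(-21846 + 10579))) + 9151/(-16931) = 3/((10069*(-11267))) + 9151*(-1/16931) = 3/(-113447423) - 9151/16931 = 3*(-1/113447423) - 9151/16931 = -3/113447423 - 9151/16931 = -1038157418666/1920778318813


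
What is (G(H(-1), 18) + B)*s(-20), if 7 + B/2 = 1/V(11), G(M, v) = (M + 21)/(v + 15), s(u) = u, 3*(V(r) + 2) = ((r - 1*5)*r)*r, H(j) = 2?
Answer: 17549/66 ≈ 265.89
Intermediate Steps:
V(r) = -2 + r²*(-5 + r)/3 (V(r) = -2 + (((r - 1*5)*r)*r)/3 = -2 + (((r - 5)*r)*r)/3 = -2 + (((-5 + r)*r)*r)/3 = -2 + ((r*(-5 + r))*r)/3 = -2 + (r²*(-5 + r))/3 = -2 + r²*(-5 + r)/3)
G(M, v) = (21 + M)/(15 + v)
B = -1679/120 (B = -14 + 2/(-2 - 5/3*11² + (⅓)*11³) = -14 + 2/(-2 - 5/3*121 + (⅓)*1331) = -14 + 2/(-2 - 605/3 + 1331/3) = -14 + 2/240 = -14 + 2*(1/240) = -14 + 1/120 = -1679/120 ≈ -13.992)
(G(H(-1), 18) + B)*s(-20) = ((21 + 2)/(15 + 18) - 1679/120)*(-20) = (23/33 - 1679/120)*(-20) = -17549/1320*(-20) = 17549/66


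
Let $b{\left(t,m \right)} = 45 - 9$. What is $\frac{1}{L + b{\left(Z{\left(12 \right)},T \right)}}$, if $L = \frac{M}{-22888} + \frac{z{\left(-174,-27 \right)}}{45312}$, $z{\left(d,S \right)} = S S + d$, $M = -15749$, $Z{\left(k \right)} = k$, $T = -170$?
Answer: $\frac{43212544}{1585914981} \approx 0.027248$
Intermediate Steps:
$b{\left(t,m \right)} = 36$
$z{\left(d,S \right)} = d + S^{2}$ ($z{\left(d,S \right)} = S^{2} + d = d + S^{2}$)
$L = \frac{30263397}{43212544}$ ($L = - \frac{15749}{-22888} + \frac{-174 + \left(-27\right)^{2}}{45312} = \left(-15749\right) \left(- \frac{1}{22888}\right) + \left(-174 + 729\right) \frac{1}{45312} = \frac{15749}{22888} + 555 \cdot \frac{1}{45312} = \frac{15749}{22888} + \frac{185}{15104} = \frac{30263397}{43212544} \approx 0.70034$)
$\frac{1}{L + b{\left(Z{\left(12 \right)},T \right)}} = \frac{1}{\frac{30263397}{43212544} + 36} = \frac{1}{\frac{1585914981}{43212544}} = \frac{43212544}{1585914981}$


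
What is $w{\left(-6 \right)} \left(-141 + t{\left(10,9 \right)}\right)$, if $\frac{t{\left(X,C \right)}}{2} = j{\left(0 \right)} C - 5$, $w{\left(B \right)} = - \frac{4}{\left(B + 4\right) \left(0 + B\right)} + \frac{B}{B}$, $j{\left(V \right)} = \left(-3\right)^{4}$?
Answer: $\frac{2614}{3} \approx 871.33$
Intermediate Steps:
$j{\left(V \right)} = 81$
$w{\left(B \right)} = 1 - \frac{4}{B \left(4 + B\right)}$ ($w{\left(B \right)} = - \frac{4}{\left(4 + B\right) B} + 1 = - \frac{4}{B \left(4 + B\right)} + 1 = 1 - \frac{4}{B \left(4 + B\right)}$)
$t{\left(X,C \right)} = -10 + 162 C$ ($t{\left(X,C \right)} = 2 \left(81 C - 5\right) = 2 \left(-5 + 81 C\right) = -10 + 162 C$)
$w{\left(-6 \right)} \left(-141 + t{\left(10,9 \right)}\right) = \frac{-4 + \left(-6\right)^{2} + 4 \left(-6\right)}{\left(-6\right) \left(4 - 6\right)} \left(-141 + \left(-10 + 162 \cdot 9\right)\right) = - \frac{-4 + 36 - 24}{6 \left(-2\right)} \left(-141 + \left(-10 + 1458\right)\right) = \left(- \frac{1}{6}\right) \left(- \frac{1}{2}\right) 8 \left(-141 + 1448\right) = \frac{2}{3} \cdot 1307 = \frac{2614}{3}$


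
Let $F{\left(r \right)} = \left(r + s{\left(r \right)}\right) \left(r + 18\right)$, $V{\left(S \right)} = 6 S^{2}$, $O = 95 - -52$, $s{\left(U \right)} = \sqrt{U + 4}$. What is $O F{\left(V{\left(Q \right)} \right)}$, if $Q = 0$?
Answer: $5292$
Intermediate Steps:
$s{\left(U \right)} = \sqrt{4 + U}$
$O = 147$ ($O = 95 + 52 = 147$)
$F{\left(r \right)} = \left(18 + r\right) \left(r + \sqrt{4 + r}\right)$ ($F{\left(r \right)} = \left(r + \sqrt{4 + r}\right) \left(r + 18\right) = \left(r + \sqrt{4 + r}\right) \left(18 + r\right) = \left(18 + r\right) \left(r + \sqrt{4 + r}\right)$)
$O F{\left(V{\left(Q \right)} \right)} = 147 \left(\left(6 \cdot 0^{2}\right)^{2} + 18 \cdot 6 \cdot 0^{2} + 18 \sqrt{4 + 6 \cdot 0^{2}} + 6 \cdot 0^{2} \sqrt{4 + 6 \cdot 0^{2}}\right) = 147 \left(\left(6 \cdot 0\right)^{2} + 18 \cdot 6 \cdot 0 + 18 \sqrt{4 + 6 \cdot 0} + 6 \cdot 0 \sqrt{4 + 6 \cdot 0}\right) = 147 \left(0^{2} + 18 \cdot 0 + 18 \sqrt{4 + 0} + 0 \sqrt{4 + 0}\right) = 147 \left(0 + 0 + 18 \sqrt{4} + 0 \sqrt{4}\right) = 147 \left(0 + 0 + 18 \cdot 2 + 0 \cdot 2\right) = 147 \left(0 + 0 + 36 + 0\right) = 147 \cdot 36 = 5292$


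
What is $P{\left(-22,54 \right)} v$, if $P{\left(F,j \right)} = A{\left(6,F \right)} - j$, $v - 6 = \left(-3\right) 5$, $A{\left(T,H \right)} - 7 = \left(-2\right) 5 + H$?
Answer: $711$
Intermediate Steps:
$A{\left(T,H \right)} = -3 + H$ ($A{\left(T,H \right)} = 7 + \left(\left(-2\right) 5 + H\right) = 7 + \left(-10 + H\right) = -3 + H$)
$v = -9$ ($v = 6 - 15 = -9$)
$P{\left(F,j \right)} = -3 + F - j$ ($P{\left(F,j \right)} = \left(-3 + F\right) - j = -3 + F - j$)
$P{\left(-22,54 \right)} v = \left(-3 - 22 - 54\right) \left(-9\right) = \left(-79\right) \left(-9\right) = 711$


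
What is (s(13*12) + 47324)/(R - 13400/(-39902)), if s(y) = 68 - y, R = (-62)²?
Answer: 235601359/19174586 ≈ 12.287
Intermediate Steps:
R = 3844
(s(13*12) + 47324)/(R - 13400/(-39902)) = ((68 - 13*12) + 47324)/(3844 - 13400/(-39902)) = ((68 - 1*156) + 47324)/(3844 - 13400*(-1/39902)) = ((68 - 156) + 47324)/(3844 + 6700/19951) = (-88 + 47324)/(76698344/19951) = 47236*(19951/76698344) = 235601359/19174586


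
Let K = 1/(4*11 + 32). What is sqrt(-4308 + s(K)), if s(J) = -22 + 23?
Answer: I*sqrt(4307) ≈ 65.628*I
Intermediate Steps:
K = 1/76 (K = 1/(44 + 32) = 1/76 ≈ 0.013158)
s(J) = 1
sqrt(-4308 + s(K)) = sqrt(-4308 + 1) = sqrt(-4307) = I*sqrt(4307)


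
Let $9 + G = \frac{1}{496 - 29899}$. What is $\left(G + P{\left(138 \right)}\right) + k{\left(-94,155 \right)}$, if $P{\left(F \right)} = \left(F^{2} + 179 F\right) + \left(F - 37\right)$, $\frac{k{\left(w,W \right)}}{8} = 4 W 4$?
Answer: $\frac{1872324233}{29403} \approx 63678.0$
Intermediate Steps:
$k{\left(w,W \right)} = 128 W$ ($k{\left(w,W \right)} = 8 \cdot 4 W 4 = 8 \cdot 16 W = 128 W$)
$G = - \frac{264628}{29403}$ ($G = -9 + \frac{1}{496 - 29899} = -9 + \frac{1}{-29403} = -9 - \frac{1}{29403} = - \frac{264628}{29403} \approx -9.0$)
$P{\left(F \right)} = -37 + F^{2} + 180 F$ ($P{\left(F \right)} = \left(F^{2} + 179 F\right) + \left(F - 37\right) = \left(F^{2} + 179 F\right) + \left(-37 + F\right) = -37 + F^{2} + 180 F$)
$\left(G + P{\left(138 \right)}\right) + k{\left(-94,155 \right)} = \left(- \frac{264628}{29403} + \left(-37 + 138^{2} + 180 \cdot 138\right)\right) + 128 \cdot 155 = \left(- \frac{264628}{29403} + \left(-37 + 19044 + 24840\right)\right) + 19840 = \left(- \frac{264628}{29403} + 43847\right) + 19840 = \frac{1288968713}{29403} + 19840 = \frac{1872324233}{29403}$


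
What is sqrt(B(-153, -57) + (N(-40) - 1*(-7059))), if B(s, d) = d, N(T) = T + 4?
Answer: 9*sqrt(86) ≈ 83.463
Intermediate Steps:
N(T) = 4 + T
sqrt(B(-153, -57) + (N(-40) - 1*(-7059))) = sqrt(-57 + ((4 - 40) - 1*(-7059))) = sqrt(-57 + (-36 + 7059)) = sqrt(-57 + 7023) = sqrt(6966) = 9*sqrt(86)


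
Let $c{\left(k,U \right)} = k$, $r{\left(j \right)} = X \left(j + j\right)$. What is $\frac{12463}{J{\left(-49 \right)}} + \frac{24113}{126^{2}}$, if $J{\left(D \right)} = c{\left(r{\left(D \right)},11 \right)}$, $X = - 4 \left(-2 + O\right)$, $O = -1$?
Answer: $- \frac{288275}{31752} \approx -9.0789$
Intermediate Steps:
$X = 12$ ($X = - 4 \left(-2 - 1\right) = \left(-4\right) \left(-3\right) = 12$)
$r{\left(j \right)} = 24 j$ ($r{\left(j \right)} = 12 \left(j + j\right) = 12 \cdot 2 j = 24 j$)
$J{\left(D \right)} = 24 D$
$\frac{12463}{J{\left(-49 \right)}} + \frac{24113}{126^{2}} = \frac{12463}{24 \left(-49\right)} + \frac{24113}{126^{2}} = \frac{12463}{-1176} + \frac{24113}{15876} = 12463 \left(- \frac{1}{1176}\right) + 24113 \cdot \frac{1}{15876} = - \frac{12463}{1176} + \frac{24113}{15876} = - \frac{288275}{31752}$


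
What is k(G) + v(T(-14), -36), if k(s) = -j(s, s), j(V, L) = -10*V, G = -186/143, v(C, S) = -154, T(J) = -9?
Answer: -23882/143 ≈ -167.01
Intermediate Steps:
G = -186/143 (G = -186*1/143 = -186/143 ≈ -1.3007)
k(s) = 10*s (k(s) = -(-10)*s = 10*s)
k(G) + v(T(-14), -36) = 10*(-186/143) - 154 = -1860/143 - 154 = -23882/143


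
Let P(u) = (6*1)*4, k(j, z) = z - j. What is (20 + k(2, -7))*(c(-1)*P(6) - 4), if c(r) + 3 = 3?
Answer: -44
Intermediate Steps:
c(r) = 0 (c(r) = -3 + 3 = 0)
P(u) = 24 (P(u) = 6*4 = 24)
(20 + k(2, -7))*(c(-1)*P(6) - 4) = (20 + (-7 - 1*2))*(0*24 - 4) = (20 + (-7 - 2))*(0 - 4) = (20 - 9)*(-4) = 11*(-4) = -44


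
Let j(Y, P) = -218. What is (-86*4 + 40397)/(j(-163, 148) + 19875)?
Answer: 40053/19657 ≈ 2.0376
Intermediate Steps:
(-86*4 + 40397)/(j(-163, 148) + 19875) = (-86*4 + 40397)/(-218 + 19875) = (-344 + 40397)/19657 = 40053*(1/19657) = 40053/19657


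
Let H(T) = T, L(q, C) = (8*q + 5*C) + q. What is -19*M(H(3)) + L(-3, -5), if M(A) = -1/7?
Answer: -345/7 ≈ -49.286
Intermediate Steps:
L(q, C) = 5*C + 9*q (L(q, C) = (5*C + 8*q) + q = 5*C + 9*q)
M(A) = -⅐ (M(A) = -1*⅐ = -⅐)
-19*M(H(3)) + L(-3, -5) = -19*(-⅐) + (5*(-5) + 9*(-3)) = 19/7 + (-25 - 27) = 19/7 - 52 = -345/7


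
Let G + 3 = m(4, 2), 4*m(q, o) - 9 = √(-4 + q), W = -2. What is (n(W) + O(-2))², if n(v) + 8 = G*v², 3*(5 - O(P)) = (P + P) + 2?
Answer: 256/9 ≈ 28.444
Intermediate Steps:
O(P) = 13/3 - 2*P/3 (O(P) = 5 - ((P + P) + 2)/3 = 5 - (2*P + 2)/3 = 5 - (2 + 2*P)/3 = 5 + (-⅔ - 2*P/3) = 13/3 - 2*P/3)
m(q, o) = 9/4 + √(-4 + q)/4
G = -¾ (G = -3 + (9/4 + √(-4 + 4)/4) = -3 + (9/4 + √0/4) = -3 + (9/4 + (¼)*0) = -3 + (9/4 + 0) = -3 + 9/4 = -¾ ≈ -0.75000)
n(v) = -8 - 3*v²/4
(n(W) + O(-2))² = ((-8 - ¾*(-2)²) + (13/3 - ⅔*(-2)))² = ((-8 - ¾*4) + (13/3 + 4/3))² = ((-8 - 3) + 17/3)² = (-11 + 17/3)² = (-16/3)² = 256/9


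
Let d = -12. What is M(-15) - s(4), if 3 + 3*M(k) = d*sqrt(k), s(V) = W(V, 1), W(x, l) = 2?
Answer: -3 - 4*I*sqrt(15) ≈ -3.0 - 15.492*I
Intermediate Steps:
s(V) = 2
M(k) = -1 - 4*sqrt(k) (M(k) = -1 + (-12*sqrt(k))/3 = -1 - 4*sqrt(k))
M(-15) - s(4) = (-1 - 4*I*sqrt(15)) - 1*2 = (-1 - 4*I*sqrt(15)) - 2 = -3 - 4*I*sqrt(15)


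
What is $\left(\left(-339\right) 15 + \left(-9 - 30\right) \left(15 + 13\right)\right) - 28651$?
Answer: $-34828$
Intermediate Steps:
$\left(\left(-339\right) 15 + \left(-9 - 30\right) \left(15 + 13\right)\right) - 28651 = \left(-5085 + \left(-9 - 30\right) 28\right) - 28651 = \left(-5085 - 1092\right) - 28651 = -6177 - 28651 = -34828$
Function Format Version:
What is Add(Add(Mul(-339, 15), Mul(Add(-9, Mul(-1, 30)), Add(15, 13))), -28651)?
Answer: -34828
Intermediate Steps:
Add(Add(Mul(-339, 15), Mul(Add(-9, Mul(-1, 30)), Add(15, 13))), -28651) = Add(Add(-5085, Mul(Add(-9, -30), 28)), -28651) = Add(Add(-5085, Mul(-39, 28)), -28651) = Add(Add(-5085, -1092), -28651) = Add(-6177, -28651) = -34828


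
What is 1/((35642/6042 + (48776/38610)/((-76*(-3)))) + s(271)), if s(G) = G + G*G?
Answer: 4486185/330712157762 ≈ 1.3565e-5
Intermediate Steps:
s(G) = G + G**2
1/((35642/6042 + (48776/38610)/((-76*(-3)))) + s(271)) = 1/((35642/6042 + (48776/38610)/((-76*(-3)))) + 271*(1 + 271)) = 1/((35642*(1/6042) + (48776*(1/38610))/228) + 271*272) = 1/((17821/3021 + (1876/1485)*(1/228)) + 73712) = 1/((17821/3021 + 469/84645) + 73712) = 1/(26489042/4486185 + 73712) = 1/(330712157762/4486185) = 4486185/330712157762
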